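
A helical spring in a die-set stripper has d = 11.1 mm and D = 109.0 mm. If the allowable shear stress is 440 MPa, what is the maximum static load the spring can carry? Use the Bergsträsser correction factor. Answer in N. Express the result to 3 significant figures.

1910 N

C = D/d = 109.0/11.1 = 9.8198
K_B = (4C+2)/(4C−3) = 41.279/36.279 = 1.1378
τ_max = K·8FD/(πd³) → F_max = τ_allow·πd³/(8DK)
F_max = 440·π·11.1³/(8·109.0·1.1378) = 1.8905e+06/992.18 = 1905.4 N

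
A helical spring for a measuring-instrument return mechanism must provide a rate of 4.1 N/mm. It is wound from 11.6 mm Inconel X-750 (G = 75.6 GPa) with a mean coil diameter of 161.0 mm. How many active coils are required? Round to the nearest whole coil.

N_a = Gd⁴/(8D³k) = (75.6×10³ × 11.6⁴)/(8 × 161.0³ × 4.1)
    = 1.36884e+09 / 1.36884e+08 = 10 → 10 coils

10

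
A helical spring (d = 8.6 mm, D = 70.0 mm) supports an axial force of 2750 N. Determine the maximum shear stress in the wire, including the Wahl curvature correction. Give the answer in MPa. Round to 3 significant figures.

910 MPa

Spring index C = D/d = 70.0/8.6 = 8.1395
K_W = (4C−1)/(4C−4) + 0.615/C = 31.558/28.558 + 0.0756 = 1.1806
τ₀ = 8FD/(πd³) = 8·2750·70.0/(π·8.6³) = 1.54e+06/1998.2 = 770.68 MPa
τ_max = K·τ₀ = 1.1806 × 770.68 = 909.87 MPa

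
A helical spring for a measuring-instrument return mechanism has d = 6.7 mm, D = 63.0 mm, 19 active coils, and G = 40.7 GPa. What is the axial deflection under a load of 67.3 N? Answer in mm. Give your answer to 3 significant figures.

31.2 mm

k = Gd⁴/(8D³N_a) = (40.7×10³)(6.7⁴)/(8·63.0³·19) = 2.1579 N/mm
δ = F/k = 67.3 / 2.1579 = 31.188 mm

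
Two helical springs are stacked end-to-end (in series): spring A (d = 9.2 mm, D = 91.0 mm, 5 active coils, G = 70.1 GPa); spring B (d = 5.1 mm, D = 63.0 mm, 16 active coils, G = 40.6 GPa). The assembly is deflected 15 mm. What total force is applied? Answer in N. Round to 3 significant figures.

12.2 N

k_A = Gd⁴/(8D³N_a) = (70.1×10³)(9.2⁴)/(8·91.0³·5) = 16.66 N/mm
k_B = Gd⁴/(8D³N_a) = (40.6×10³)(5.1⁴)/(8·63.0³·16) = 0.85817 N/mm
Series: 1/k_eq = 1/16.66 + 1/0.85817 = 1.2253; k_eq = 0.81613 N/mm
F = k_eq·δ = 0.81613·15 = 12.242 N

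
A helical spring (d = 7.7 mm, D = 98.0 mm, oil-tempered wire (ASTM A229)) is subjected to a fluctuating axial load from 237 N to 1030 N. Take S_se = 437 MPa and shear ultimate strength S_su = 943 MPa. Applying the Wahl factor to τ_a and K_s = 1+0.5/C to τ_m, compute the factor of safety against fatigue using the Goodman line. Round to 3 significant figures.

C = D/d = 98.0/7.7 = 12.7273; K_W = (4C−1)/(4C−4)+0.615/C = 1.1123; K_s = 1+0.5/C = 1.0393
F_a = (F_max−F_min)/2 = 396.5 N; F_m = (F_max+F_min)/2 = 633.5 N
τ_a = K_W·8F_aD/(πd³) = 1.1123 × 216.74 = 241.07 MPa
τ_m = K_s·8F_mD/(πd³) = 1.0393 × 346.29 = 359.89 MPa
Goodman: 1/n_f = τ_a/S_se + τ_m/S_su = 241.07/437 + 359.89/943 = 0.55166 + 0.38165 = 0.9333
n_f = 1/0.9333 = 1.071

1.07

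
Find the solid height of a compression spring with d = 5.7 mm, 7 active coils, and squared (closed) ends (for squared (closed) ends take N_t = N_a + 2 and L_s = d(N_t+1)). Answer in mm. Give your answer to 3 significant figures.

squared (closed) ends: N_t = N_a + 2 = 7 + 2 = 9
L_s = d·(N_t+1) = 5.7 × 10 = 57 mm

57.0 mm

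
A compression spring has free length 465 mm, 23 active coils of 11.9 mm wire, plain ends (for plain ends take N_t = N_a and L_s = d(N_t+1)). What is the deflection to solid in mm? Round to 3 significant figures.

N_t = 23; L_s = 11.9·24 = 285.6 mm
δ_solid = L₀ − L_s = 465 − 285.6 = 179.4 mm

179 mm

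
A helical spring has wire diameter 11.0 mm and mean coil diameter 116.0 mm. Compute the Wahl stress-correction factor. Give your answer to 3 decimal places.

C = D/d = 116.0/11.0 = 10.5455
K_W = (4C−1)/(4C−4) + 0.615/C = 41.182/38.182 + 0.0583 = 1.1369

1.137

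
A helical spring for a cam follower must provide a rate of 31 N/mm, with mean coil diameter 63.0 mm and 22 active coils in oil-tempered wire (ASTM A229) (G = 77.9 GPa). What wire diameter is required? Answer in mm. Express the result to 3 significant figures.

11.5 mm

d = (8D³N_a·k / G)^(1/4) = (8·63.0³·22·31 / (77.9×10³))^0.25
  = (17513)^0.25 = 11.5038 mm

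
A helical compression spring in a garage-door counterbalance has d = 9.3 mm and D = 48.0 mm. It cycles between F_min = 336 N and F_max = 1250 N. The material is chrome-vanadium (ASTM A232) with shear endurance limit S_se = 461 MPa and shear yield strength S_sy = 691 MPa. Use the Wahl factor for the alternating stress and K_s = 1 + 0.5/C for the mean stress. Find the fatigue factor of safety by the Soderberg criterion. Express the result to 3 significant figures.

C = D/d = 48.0/9.3 = 5.1613; K_W = (4C−1)/(4C−4)+0.615/C = 1.2994; K_s = 1+0.5/C = 1.0969
F_a = (F_max−F_min)/2 = 457 N; F_m = (F_max+F_min)/2 = 793 N
τ_a = K_W·8F_aD/(πd³) = 1.2994 × 69.446 = 90.238 MPa
τ_m = K_s·8F_mD/(πd³) = 1.0969 × 120.51 = 132.18 MPa
Soderberg: 1/n_f = τ_a/S_se + τ_m/S_sy = 90.238/461 + 132.18/691 = 0.19574 + 0.19129 = 0.38703
n_f = 1/0.38703 = 2.584

2.58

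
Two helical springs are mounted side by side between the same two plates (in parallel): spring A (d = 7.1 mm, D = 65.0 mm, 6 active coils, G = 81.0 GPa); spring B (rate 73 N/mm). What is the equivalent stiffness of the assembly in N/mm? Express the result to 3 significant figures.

88.6 N/mm

k_A = Gd⁴/(8D³N_a) = (81.0×10³)(7.1⁴)/(8·65.0³·6) = 15.615 N/mm
Parallel: k_eq = 15.615 + 73 = 88.615 N/mm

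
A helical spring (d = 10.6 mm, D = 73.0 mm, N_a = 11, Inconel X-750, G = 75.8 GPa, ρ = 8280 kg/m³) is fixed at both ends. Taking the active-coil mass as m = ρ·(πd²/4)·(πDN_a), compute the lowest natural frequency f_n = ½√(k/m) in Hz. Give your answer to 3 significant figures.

k = Gd⁴/(8D³N_a) = (75.8×10³)(10.6⁴)/(8·73.0³·11) = 27.954 N/mm = 27954 N/m
Wire length L = πDN_a = π·73.0·11 = 2522.7 mm
m = ρ·(πd²/4)·L = 8280 × 88.247×10⁻⁶ m² × 2.5227 m = 1.8433 kg
f_n = ½√(k/m) = 0.5·√(27954/1.8433) = 0.5·√(15165) = 61.573 Hz

61.6 Hz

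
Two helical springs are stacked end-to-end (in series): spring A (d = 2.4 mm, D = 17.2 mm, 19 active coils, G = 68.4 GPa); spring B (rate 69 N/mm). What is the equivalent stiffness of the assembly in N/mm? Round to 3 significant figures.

k_A = Gd⁴/(8D³N_a) = (68.4×10³)(2.4⁴)/(8·17.2³·19) = 2.9341 N/mm
Series: 1/k_eq = 1/2.9341 + 1/69 = 0.35531; k_eq = 2.8144 N/mm

2.81 N/mm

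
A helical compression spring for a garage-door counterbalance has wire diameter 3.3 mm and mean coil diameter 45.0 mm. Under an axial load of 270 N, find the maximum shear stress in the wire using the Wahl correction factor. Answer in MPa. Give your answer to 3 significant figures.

Spring index C = D/d = 45.0/3.3 = 13.6364
K_W = (4C−1)/(4C−4) + 0.615/C = 53.545/50.545 + 0.0451 = 1.1045
τ₀ = 8FD/(πd³) = 8·270·45.0/(π·3.3³) = 97200/112.9 = 860.94 MPa
τ_max = K·τ₀ = 1.1045 × 860.94 = 950.87 MPa

951 MPa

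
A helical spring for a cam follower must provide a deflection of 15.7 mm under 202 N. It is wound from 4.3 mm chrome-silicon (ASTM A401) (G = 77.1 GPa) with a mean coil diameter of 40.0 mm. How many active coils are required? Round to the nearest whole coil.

4

Required rate k = F/δ = 202/15.7 = 12.866 N/mm
N_a = Gd⁴/(8D³k) = (77.1×10³ × 4.3⁴)/(8 × 40.0³ × 12.866)
    = 2.6359e+07 / 6.58752e+06 = 4.001 → 4 coils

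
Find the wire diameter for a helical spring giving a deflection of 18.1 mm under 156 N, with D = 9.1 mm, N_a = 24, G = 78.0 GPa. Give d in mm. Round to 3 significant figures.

2.00 mm

Required rate k = F/δ = 156/18.1 = 8.6188 N/mm
d = (8D³N_a·k / G)^(1/4) = (8·9.1³·24·8.6188 / (78.0×10³))^0.25
  = (15.987)^0.25 = 1.9996 mm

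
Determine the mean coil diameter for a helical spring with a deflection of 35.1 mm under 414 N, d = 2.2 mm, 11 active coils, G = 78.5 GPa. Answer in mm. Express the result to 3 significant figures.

12.1 mm

Required rate k = F/δ = 414/35.1 = 11.795 N/mm
D = (Gd⁴/(8N_a·k))^(1/3) = (78.5×10³·2.2⁴/(8·11·11.795))^(1/3)
  = (1771.68)^(1/3) = 12.1003 mm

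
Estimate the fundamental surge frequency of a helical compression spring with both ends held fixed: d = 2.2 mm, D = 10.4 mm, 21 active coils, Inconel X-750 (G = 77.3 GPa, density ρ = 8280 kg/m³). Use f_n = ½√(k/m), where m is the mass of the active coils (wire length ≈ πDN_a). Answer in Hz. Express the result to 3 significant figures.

333 Hz

k = Gd⁴/(8D³N_a) = (77.3×10³)(2.2⁴)/(8·10.4³·21) = 9.5821 N/mm = 9582.1 N/m
Wire length L = πDN_a = π·10.4·21 = 686.12 mm
m = ρ·(πd²/4)·L = 8280 × 3.8013×10⁻⁶ m² × 0.68612 m = 0.021596 kg
f_n = ½√(k/m) = 0.5·√(9582.1/0.021596) = 0.5·√(4.437e+05) = 333.06 Hz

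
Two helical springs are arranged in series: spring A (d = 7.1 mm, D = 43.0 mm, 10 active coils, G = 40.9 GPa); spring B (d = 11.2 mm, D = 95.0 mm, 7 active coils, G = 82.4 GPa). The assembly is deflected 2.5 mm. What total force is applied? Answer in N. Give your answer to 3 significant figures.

k_A = Gd⁴/(8D³N_a) = (40.9×10³)(7.1⁴)/(8·43.0³·10) = 16.34 N/mm
k_B = Gd⁴/(8D³N_a) = (82.4×10³)(11.2⁴)/(8·95.0³·7) = 27.005 N/mm
Series: 1/k_eq = 1/16.34 + 1/27.005 = 0.098229; k_eq = 10.18 N/mm
F = k_eq·δ = 10.18·2.5 = 25.451 N

25.5 N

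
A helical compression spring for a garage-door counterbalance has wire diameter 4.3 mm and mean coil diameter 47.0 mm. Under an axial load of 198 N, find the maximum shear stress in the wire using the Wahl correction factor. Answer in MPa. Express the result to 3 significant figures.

Spring index C = D/d = 47.0/4.3 = 10.9302
K_W = (4C−1)/(4C−4) + 0.615/C = 42.721/39.721 + 0.0563 = 1.1318
τ₀ = 8FD/(πd³) = 8·198·47.0/(π·4.3³) = 74448/249.78 = 298.06 MPa
τ_max = K·τ₀ = 1.1318 × 298.06 = 337.34 MPa

337 MPa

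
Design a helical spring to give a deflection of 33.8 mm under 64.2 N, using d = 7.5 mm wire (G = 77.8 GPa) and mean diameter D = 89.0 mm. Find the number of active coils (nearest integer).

23

Required rate k = F/δ = 64.2/33.8 = 1.8994 N/mm
N_a = Gd⁴/(8D³k) = (77.8×10³ × 7.5⁴)/(8 × 89.0³ × 1.8994)
    = 2.46164e+08 / 1.07122e+07 = 22.98 → 23 coils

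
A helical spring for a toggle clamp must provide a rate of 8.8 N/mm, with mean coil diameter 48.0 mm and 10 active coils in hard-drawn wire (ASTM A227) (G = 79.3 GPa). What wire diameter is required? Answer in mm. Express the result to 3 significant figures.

d = (8D³N_a·k / G)^(1/4) = (8·48.0³·10·8.8 / (79.3×10³))^0.25
  = (981.8)^0.25 = 5.5977 mm

5.60 mm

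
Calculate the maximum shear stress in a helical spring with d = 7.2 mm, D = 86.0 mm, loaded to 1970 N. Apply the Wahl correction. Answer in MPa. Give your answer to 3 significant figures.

1290 MPa

Spring index C = D/d = 86.0/7.2 = 11.9444
K_W = (4C−1)/(4C−4) + 0.615/C = 46.778/43.778 + 0.0515 = 1.1200
τ₀ = 8FD/(πd³) = 8·1970·86.0/(π·7.2³) = 1.35536e+06/1172.6 = 1155.9 MPa
τ_max = K·τ₀ = 1.1200 × 1155.9 = 1294.6 MPa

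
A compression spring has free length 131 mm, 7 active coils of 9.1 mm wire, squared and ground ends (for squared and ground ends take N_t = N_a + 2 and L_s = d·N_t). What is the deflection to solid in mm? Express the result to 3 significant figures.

49.1 mm

N_t = 9; L_s = 9.1·9 = 81.9 mm
δ_solid = L₀ − L_s = 131 − 81.9 = 49.1 mm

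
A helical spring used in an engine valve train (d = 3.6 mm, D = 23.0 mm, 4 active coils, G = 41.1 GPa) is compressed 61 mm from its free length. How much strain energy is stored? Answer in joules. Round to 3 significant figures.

k = Gd⁴/(8D³N_a) = (41.1×10³)(3.6⁴)/(8·23.0³·4) = 17.73 N/mm
U = ½kδ² = 0.5 × 17.73 × 61² = 32987 N·mm = 32.987 J

33.0 J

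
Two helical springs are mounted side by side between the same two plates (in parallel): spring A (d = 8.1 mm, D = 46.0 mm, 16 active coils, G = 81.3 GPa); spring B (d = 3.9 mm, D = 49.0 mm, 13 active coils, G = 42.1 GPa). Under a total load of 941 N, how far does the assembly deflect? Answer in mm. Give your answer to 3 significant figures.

k_A = Gd⁴/(8D³N_a) = (81.3×10³)(8.1⁴)/(8·46.0³·16) = 28.09 N/mm
k_B = Gd⁴/(8D³N_a) = (42.1×10³)(3.9⁴)/(8·49.0³·13) = 0.79601 N/mm
Parallel: k_eq = 28.09 + 0.79601 = 28.886 N/mm
δ = F/k_eq = 941/28.886 = 32.577 mm

32.6 mm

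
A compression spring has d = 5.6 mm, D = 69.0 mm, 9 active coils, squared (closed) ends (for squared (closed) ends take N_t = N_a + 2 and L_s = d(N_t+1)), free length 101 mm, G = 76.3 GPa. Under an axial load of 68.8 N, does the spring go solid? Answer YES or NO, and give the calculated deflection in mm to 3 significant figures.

k = Gd⁴/(8D³N_a) = (76.3×10³)(5.6⁴)/(8·69.0³·9) = 3.1725 N/mm
N_t = 11; L_s = 5.6·12 = 67.2 mm; δ_solid = L₀ − L_s = 101 − 67.2 = 33.8 mm
δ = F/k = 68.8/3.1725 = 21.687 mm
δ < δ_solid → spring does not go solid

NO, δ = 21.7 mm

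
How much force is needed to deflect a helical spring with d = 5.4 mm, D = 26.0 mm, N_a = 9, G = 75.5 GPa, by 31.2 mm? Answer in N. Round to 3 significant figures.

k = Gd⁴/(8D³N_a) = (75.5×10³)(5.4⁴)/(8·26.0³·9) = 50.731 N/mm
F = k·δ = 50.731 × 31.2 = 1582.8 N

1580 N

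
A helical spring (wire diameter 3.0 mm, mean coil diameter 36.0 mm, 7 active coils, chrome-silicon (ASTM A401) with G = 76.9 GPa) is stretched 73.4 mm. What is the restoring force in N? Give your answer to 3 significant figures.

175 N

k = Gd⁴/(8D³N_a) = (76.9×10³)(3.0⁴)/(8·36.0³·7) = 2.3841 N/mm
F = k·δ = 2.3841 × 73.4 = 174.99 N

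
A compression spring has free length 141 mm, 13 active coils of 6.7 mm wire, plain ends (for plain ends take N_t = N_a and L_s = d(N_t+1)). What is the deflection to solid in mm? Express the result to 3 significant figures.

47.2 mm

N_t = 13; L_s = 6.7·14 = 93.8 mm
δ_solid = L₀ − L_s = 141 − 93.8 = 47.2 mm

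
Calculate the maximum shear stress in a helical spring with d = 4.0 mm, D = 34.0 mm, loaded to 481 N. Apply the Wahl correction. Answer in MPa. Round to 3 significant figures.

Spring index C = D/d = 34.0/4.0 = 8.5000
K_W = (4C−1)/(4C−4) + 0.615/C = 33.000/30.000 + 0.0724 = 1.1724
τ₀ = 8FD/(πd³) = 8·481·34.0/(π·4.0³) = 130832/201.06 = 650.7 MPa
τ_max = K·τ₀ = 1.1724 × 650.7 = 762.86 MPa

763 MPa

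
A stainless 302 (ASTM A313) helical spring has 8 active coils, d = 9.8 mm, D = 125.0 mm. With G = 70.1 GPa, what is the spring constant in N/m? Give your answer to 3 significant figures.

5170 N/m

k = Gd⁴/(8D³N_a) = (70.1×10³ × 9.8⁴) / (8 × 125.0³ × 8)
  = 6.4658e+08 / 1.25e+08 = 5.1726 N/mm = 5172.6 N/m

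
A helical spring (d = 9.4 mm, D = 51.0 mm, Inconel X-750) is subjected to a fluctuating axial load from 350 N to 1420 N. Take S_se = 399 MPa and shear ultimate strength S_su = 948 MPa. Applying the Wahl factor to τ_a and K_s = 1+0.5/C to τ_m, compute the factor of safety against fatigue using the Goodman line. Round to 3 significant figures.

C = D/d = 51.0/9.4 = 5.4255; K_W = (4C−1)/(4C−4)+0.615/C = 1.2828; K_s = 1+0.5/C = 1.0922
F_a = (F_max−F_min)/2 = 535 N; F_m = (F_max+F_min)/2 = 885 N
τ_a = K_W·8F_aD/(πd³) = 1.2828 × 83.653 = 107.31 MPa
τ_m = K_s·8F_mD/(πd³) = 1.0922 × 138.38 = 151.13 MPa
Goodman: 1/n_f = τ_a/S_se + τ_m/S_su = 107.31/399 + 151.13/948 = 0.26895 + 0.15942 = 0.42837
n_f = 1/0.42837 = 2.334

2.33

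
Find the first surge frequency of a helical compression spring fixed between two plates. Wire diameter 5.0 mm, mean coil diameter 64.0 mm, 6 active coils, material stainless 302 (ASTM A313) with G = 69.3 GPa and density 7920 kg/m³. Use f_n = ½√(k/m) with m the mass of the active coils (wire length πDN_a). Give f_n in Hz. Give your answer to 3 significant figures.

k = Gd⁴/(8D³N_a) = (69.3×10³)(5.0⁴)/(8·64.0³·6) = 3.4422 N/mm = 3442.2 N/m
Wire length L = πDN_a = π·64.0·6 = 1206.4 mm
m = ρ·(πd²/4)·L = 7920 × 19.635×10⁻⁶ m² × 1.2064 m = 0.1876 kg
f_n = ½√(k/m) = 0.5·√(3442.2/0.1876) = 0.5·√(18348) = 67.728 Hz

67.7 Hz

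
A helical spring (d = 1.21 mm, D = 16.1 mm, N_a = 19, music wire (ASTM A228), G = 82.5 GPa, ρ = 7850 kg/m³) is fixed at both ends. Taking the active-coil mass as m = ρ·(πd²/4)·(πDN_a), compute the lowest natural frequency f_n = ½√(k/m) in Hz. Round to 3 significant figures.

k = Gd⁴/(8D³N_a) = (82.5×10³)(1.21⁴)/(8·16.1³·19) = 0.27879 N/mm = 278.79 N/m
Wire length L = πDN_a = π·16.1·19 = 961.01 mm
m = ρ·(πd²/4)·L = 7850 × 1.1499×10⁻⁶ m² × 0.96101 m = 0.0086748 kg
f_n = ½√(k/m) = 0.5·√(278.79/0.0086748) = 0.5·√(32138) = 89.635 Hz

89.6 Hz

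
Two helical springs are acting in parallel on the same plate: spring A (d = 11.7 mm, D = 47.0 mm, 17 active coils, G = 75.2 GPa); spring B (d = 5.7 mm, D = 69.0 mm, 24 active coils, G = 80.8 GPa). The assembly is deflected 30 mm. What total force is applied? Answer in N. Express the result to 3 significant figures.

k_A = Gd⁴/(8D³N_a) = (75.2×10³)(11.7⁴)/(8·47.0³·17) = 99.8 N/mm
k_B = Gd⁴/(8D³N_a) = (80.8×10³)(5.7⁴)/(8·69.0³·24) = 1.3523 N/mm
Parallel: k_eq = 99.8 + 1.3523 = 101.15 N/mm
F = k_eq·δ = 101.15·30 = 3034.6 N

3030 N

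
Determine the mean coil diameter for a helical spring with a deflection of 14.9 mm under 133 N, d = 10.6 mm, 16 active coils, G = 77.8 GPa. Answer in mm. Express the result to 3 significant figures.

95.1 mm

Required rate k = F/δ = 133/14.9 = 8.9262 N/mm
D = (Gd⁴/(8N_a·k))^(1/3) = (77.8×10³·10.6⁴/(8·16·8.9262))^(1/3)
  = (859662)^(1/3) = 95.0844 mm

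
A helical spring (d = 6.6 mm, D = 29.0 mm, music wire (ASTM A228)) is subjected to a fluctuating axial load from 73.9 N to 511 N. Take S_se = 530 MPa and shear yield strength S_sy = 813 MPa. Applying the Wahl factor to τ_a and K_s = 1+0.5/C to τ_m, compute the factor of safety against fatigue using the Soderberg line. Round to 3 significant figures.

C = D/d = 29.0/6.6 = 4.3939; K_W = (4C−1)/(4C−4)+0.615/C = 1.3609; K_s = 1+0.5/C = 1.1138
F_a = (F_max−F_min)/2 = 218.55 N; F_m = (F_max+F_min)/2 = 292.45 N
τ_a = K_W·8F_aD/(πd³) = 1.3609 × 56.138 = 76.401 MPa
τ_m = K_s·8F_mD/(πd³) = 1.1138 × 75.12 = 83.669 MPa
Soderberg: 1/n_f = τ_a/S_se + τ_m/S_sy = 76.401/530 + 83.669/813 = 0.14415 + 0.10291 = 0.24707
n_f = 1/0.24707 = 4.048

4.05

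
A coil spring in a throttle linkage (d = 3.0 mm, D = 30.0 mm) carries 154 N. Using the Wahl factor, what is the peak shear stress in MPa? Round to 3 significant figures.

499 MPa

Spring index C = D/d = 30.0/3.0 = 10.0000
K_W = (4C−1)/(4C−4) + 0.615/C = 39.000/36.000 + 0.0615 = 1.1448
τ₀ = 8FD/(πd³) = 8·154·30.0/(π·3.0³) = 36960/84.823 = 435.73 MPa
τ_max = K·τ₀ = 1.1448 × 435.73 = 498.84 MPa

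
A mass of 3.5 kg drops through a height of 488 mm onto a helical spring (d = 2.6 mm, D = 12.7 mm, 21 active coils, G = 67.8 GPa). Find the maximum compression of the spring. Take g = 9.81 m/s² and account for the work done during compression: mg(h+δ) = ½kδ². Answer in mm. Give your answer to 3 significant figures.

k = Gd⁴/(8D³N_a) = (67.8×10³)(2.6⁴)/(8·12.7³·21) = 9.0033 N/mm
W = mg = 3.5 × 9.81 = 34.335 N
½kδ² − Wδ − Wh = 0 → δ = (W + √(W² + 2kWh))/k
δ = (34.335 + √(1178.9 + 301710))/9.0033 = (34.335 + 550.35)/9.0033 = 64.941 mm

64.9 mm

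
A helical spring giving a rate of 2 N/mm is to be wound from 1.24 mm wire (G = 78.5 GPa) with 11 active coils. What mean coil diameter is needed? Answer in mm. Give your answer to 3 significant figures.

10.2 mm

D = (Gd⁴/(8N_a·k))^(1/3) = (78.5×10³·1.24⁴/(8·11·2))^(1/3)
  = (1054.49)^(1/3) = 10.1784 mm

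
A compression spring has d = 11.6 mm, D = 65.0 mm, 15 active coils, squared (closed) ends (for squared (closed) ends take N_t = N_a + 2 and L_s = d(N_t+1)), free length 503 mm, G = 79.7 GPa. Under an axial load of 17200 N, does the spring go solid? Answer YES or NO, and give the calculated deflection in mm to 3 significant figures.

YES, δ = 393 mm

k = Gd⁴/(8D³N_a) = (79.7×10³)(11.6⁴)/(8·65.0³·15) = 43.789 N/mm
N_t = 17; L_s = 11.6·18 = 208.8 mm; δ_solid = L₀ − L_s = 503 − 208.8 = 294.2 mm
δ = F/k = 17200/43.789 = 392.79 mm
δ ≥ δ_solid → spring goes solid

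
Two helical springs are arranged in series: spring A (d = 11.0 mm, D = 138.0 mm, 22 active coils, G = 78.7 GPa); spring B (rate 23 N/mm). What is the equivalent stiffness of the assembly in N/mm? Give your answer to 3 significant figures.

k_A = Gd⁴/(8D³N_a) = (78.7×10³)(11.0⁴)/(8·138.0³·22) = 2.4911 N/mm
Series: 1/k_eq = 1/2.4911 + 1/23 = 0.4449; k_eq = 2.2477 N/mm

2.25 N/mm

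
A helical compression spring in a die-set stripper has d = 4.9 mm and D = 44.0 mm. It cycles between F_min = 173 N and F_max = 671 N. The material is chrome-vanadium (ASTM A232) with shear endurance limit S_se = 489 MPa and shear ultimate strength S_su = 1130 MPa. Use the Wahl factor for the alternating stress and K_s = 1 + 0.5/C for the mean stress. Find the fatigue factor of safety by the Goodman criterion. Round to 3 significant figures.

C = D/d = 44.0/4.9 = 8.9796; K_W = (4C−1)/(4C−4)+0.615/C = 1.1625; K_s = 1+0.5/C = 1.0557
F_a = (F_max−F_min)/2 = 249 N; F_m = (F_max+F_min)/2 = 422 N
τ_a = K_W·8F_aD/(πd³) = 1.1625 × 237.14 = 275.67 MPa
τ_m = K_s·8F_mD/(πd³) = 1.0557 × 401.9 = 424.28 MPa
Goodman: 1/n_f = τ_a/S_se + τ_m/S_su = 275.67/489 + 424.28/1130 = 0.56374 + 0.37547 = 0.93921
n_f = 1/0.93921 = 1.065

1.06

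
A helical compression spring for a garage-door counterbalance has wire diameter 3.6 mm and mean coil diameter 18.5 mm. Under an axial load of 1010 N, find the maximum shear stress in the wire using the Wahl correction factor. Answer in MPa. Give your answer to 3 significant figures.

Spring index C = D/d = 18.5/3.6 = 5.1389
K_W = (4C−1)/(4C−4) + 0.615/C = 19.556/16.556 + 0.1197 = 1.3009
τ₀ = 8FD/(πd³) = 8·1010·18.5/(π·3.6³) = 149480/146.57 = 1019.8 MPa
τ_max = K·τ₀ = 1.3009 × 1019.8 = 1326.7 MPa

1330 MPa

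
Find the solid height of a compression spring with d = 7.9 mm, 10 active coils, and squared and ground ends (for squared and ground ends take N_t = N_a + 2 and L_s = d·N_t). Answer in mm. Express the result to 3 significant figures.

94.8 mm

squared and ground ends: N_t = N_a + 2 = 10 + 2 = 12
L_s = d·N_t = 7.9 × 12 = 94.8 mm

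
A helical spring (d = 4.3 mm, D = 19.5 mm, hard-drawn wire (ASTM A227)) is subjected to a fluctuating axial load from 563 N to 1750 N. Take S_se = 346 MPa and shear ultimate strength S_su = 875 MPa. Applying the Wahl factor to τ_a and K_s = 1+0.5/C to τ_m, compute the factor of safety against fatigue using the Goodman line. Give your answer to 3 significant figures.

C = D/d = 19.5/4.3 = 4.5349; K_W = (4C−1)/(4C−4)+0.615/C = 1.3478; K_s = 1+0.5/C = 1.1103
F_a = (F_max−F_min)/2 = 593.5 N; F_m = (F_max+F_min)/2 = 1156.5 N
τ_a = K_W·8F_aD/(πd³) = 1.3478 × 370.67 = 499.59 MPa
τ_m = K_s·8F_mD/(πd³) = 1.1103 × 722.3 = 801.93 MPa
Goodman: 1/n_f = τ_a/S_se + τ_m/S_su = 499.59/346 + 801.93/875 = 1.44389 + 0.91650 = 2.3604
n_f = 1/2.3604 = 0.4237

0.424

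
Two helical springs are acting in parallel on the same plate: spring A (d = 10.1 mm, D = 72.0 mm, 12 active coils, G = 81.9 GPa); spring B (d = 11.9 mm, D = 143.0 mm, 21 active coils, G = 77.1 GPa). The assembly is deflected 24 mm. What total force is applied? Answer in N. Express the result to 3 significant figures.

646 N

k_A = Gd⁴/(8D³N_a) = (81.9×10³)(10.1⁴)/(8·72.0³·12) = 23.785 N/mm
k_B = Gd⁴/(8D³N_a) = (77.1×10³)(11.9⁴)/(8·143.0³·21) = 3.1472 N/mm
Parallel: k_eq = 23.785 + 3.1472 = 26.932 N/mm
F = k_eq·δ = 26.932·24 = 646.37 N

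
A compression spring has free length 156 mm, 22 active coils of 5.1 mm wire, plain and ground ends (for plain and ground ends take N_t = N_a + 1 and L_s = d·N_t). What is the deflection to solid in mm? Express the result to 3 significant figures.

38.7 mm

N_t = 23; L_s = 5.1·23 = 117.3 mm
δ_solid = L₀ − L_s = 156 − 117.3 = 38.7 mm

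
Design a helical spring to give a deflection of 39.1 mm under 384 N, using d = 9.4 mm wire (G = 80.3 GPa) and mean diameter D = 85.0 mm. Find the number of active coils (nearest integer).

13

Required rate k = F/δ = 384/39.1 = 9.821 N/mm
N_a = Gd⁴/(8D³k) = (80.3×10³ × 9.4⁴)/(8 × 85.0³ × 9.821)
    = 6.26941e+08 / 4.82504e+07 = 12.99 → 13 coils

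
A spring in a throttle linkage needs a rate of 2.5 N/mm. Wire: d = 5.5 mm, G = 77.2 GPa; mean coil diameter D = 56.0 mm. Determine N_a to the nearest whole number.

20

N_a = Gd⁴/(8D³k) = (77.2×10³ × 5.5⁴)/(8 × 56.0³ × 2.5)
    = 7.06428e+07 / 3.51232e+06 = 20.11 → 20 coils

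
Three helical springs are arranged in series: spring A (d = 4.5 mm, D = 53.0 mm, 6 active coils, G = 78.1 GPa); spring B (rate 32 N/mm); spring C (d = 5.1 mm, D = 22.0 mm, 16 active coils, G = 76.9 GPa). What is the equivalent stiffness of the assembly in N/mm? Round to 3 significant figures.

3.56 N/mm

k_A = Gd⁴/(8D³N_a) = (78.1×10³)(4.5⁴)/(8·53.0³·6) = 4.4816 N/mm
k_C = Gd⁴/(8D³N_a) = (76.9×10³)(5.1⁴)/(8·22.0³·16) = 38.171 N/mm
Series: 1/k_eq = 1/4.4816 + 1/32 + 1/38.171 = 0.28058; k_eq = 3.564 N/mm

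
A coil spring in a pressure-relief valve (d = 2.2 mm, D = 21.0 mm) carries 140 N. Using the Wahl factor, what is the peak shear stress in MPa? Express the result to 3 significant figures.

810 MPa

Spring index C = D/d = 21.0/2.2 = 9.5455
K_W = (4C−1)/(4C−4) + 0.615/C = 37.182/34.182 + 0.0644 = 1.1522
τ₀ = 8FD/(πd³) = 8·140·21.0/(π·2.2³) = 23520/33.452 = 703.1 MPa
τ_max = K·τ₀ = 1.1522 × 703.1 = 810.11 MPa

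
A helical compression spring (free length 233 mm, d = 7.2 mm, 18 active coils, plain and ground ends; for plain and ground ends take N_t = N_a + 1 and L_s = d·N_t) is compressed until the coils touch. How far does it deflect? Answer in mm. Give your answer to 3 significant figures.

N_t = 19; L_s = 7.2·19 = 136.8 mm
δ_solid = L₀ − L_s = 233 − 136.8 = 96.2 mm

96.2 mm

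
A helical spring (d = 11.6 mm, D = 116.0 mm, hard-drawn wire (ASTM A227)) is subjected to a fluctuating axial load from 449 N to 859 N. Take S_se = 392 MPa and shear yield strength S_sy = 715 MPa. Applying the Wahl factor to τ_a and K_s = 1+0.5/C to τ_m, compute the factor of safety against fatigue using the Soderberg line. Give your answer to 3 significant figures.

C = D/d = 116.0/11.6 = 10.0000; K_W = (4C−1)/(4C−4)+0.615/C = 1.1448; K_s = 1+0.5/C = 1.0500
F_a = (F_max−F_min)/2 = 205 N; F_m = (F_max+F_min)/2 = 654 N
τ_a = K_W·8F_aD/(πd³) = 1.1448 × 38.795 = 44.414 MPa
τ_m = K_s·8F_mD/(πd³) = 1.0500 × 123.77 = 129.95 MPa
Soderberg: 1/n_f = τ_a/S_se + τ_m/S_sy = 44.414/392 + 129.95/715 = 0.11330 + 0.18175 = 0.29506
n_f = 1/0.29506 = 3.389

3.39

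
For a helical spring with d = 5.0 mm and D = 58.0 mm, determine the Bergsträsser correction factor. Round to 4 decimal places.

C = D/d = 58.0/5.0 = 11.6000
K_B = (4C+2)/(4C−3) = 48.400/43.400 = 1.1152

1.1152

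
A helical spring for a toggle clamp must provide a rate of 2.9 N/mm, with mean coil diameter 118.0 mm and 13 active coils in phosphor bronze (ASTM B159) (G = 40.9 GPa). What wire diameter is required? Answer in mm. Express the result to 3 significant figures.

10.5 mm

d = (8D³N_a·k / G)^(1/4) = (8·118.0³·13·2.9 / (40.9×10³))^0.25
  = (12116)^0.25 = 10.4915 mm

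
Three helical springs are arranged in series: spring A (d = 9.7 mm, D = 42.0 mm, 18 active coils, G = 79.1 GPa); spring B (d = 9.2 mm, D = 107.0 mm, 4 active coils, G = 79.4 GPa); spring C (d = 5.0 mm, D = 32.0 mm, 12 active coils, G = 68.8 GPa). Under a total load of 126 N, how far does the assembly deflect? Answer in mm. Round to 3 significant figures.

19.8 mm

k_A = Gd⁴/(8D³N_a) = (79.1×10³)(9.7⁴)/(8·42.0³·18) = 65.638 N/mm
k_B = Gd⁴/(8D³N_a) = (79.4×10³)(9.2⁴)/(8·107.0³·4) = 14.51 N/mm
k_C = Gd⁴/(8D³N_a) = (68.8×10³)(5.0⁴)/(8·32.0³·12) = 13.669 N/mm
Series: 1/k_eq = 1/65.638 + 1/14.51 + 1/13.669 = 0.15731; k_eq = 6.3569 N/mm
δ = F/k_eq = 126/6.3569 = 19.821 mm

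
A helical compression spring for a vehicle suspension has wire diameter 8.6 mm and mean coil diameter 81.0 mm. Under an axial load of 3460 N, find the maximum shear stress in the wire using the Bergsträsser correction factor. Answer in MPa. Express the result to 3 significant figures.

1280 MPa

Spring index C = D/d = 81.0/8.6 = 9.4186
K_B = (4C+2)/(4C−3) = 39.674/34.674 = 1.1442
τ₀ = 8FD/(πd³) = 8·3460·81.0/(π·8.6³) = 2.24208e+06/1998.2 = 1122 MPa
τ_max = K·τ₀ = 1.1442 × 1122 = 1283.8 MPa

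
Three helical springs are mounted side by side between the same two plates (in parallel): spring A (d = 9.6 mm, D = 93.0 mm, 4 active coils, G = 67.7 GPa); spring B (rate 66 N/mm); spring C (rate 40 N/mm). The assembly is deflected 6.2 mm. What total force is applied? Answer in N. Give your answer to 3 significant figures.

k_A = Gd⁴/(8D³N_a) = (67.7×10³)(9.6⁴)/(8·93.0³·4) = 22.34 N/mm
Parallel: k_eq = 22.34 + 66 + 40 = 128.34 N/mm
F = k_eq·δ = 128.34·6.2 = 795.71 N

796 N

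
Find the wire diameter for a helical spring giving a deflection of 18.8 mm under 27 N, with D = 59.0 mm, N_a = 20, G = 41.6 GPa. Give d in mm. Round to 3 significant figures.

Required rate k = F/δ = 27/18.8 = 1.4362 N/mm
d = (8D³N_a·k / G)^(1/4) = (8·59.0³·20·1.4362 / (41.6×10³))^0.25
  = (1134.5)^0.25 = 5.8036 mm

5.80 mm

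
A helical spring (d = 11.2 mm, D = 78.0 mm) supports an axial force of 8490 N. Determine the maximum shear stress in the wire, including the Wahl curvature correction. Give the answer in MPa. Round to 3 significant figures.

1460 MPa

Spring index C = D/d = 78.0/11.2 = 6.9643
K_W = (4C−1)/(4C−4) + 0.615/C = 26.857/23.857 + 0.0883 = 1.2141
τ₀ = 8FD/(πd³) = 8·8490·78.0/(π·11.2³) = 5.29776e+06/4413.7 = 1200.3 MPa
τ_max = K·τ₀ = 1.2141 × 1200.3 = 1457.2 MPa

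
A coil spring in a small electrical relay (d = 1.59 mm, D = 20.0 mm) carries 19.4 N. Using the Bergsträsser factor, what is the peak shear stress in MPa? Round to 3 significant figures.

272 MPa

Spring index C = D/d = 20.0/1.59 = 12.5786
K_B = (4C+2)/(4C−3) = 52.314/47.314 = 1.1057
τ₀ = 8FD/(πd³) = 8·19.4·20.0/(π·1.59³) = 3104/12.628 = 245.8 MPa
τ_max = K·τ₀ = 1.1057 × 245.8 = 271.77 MPa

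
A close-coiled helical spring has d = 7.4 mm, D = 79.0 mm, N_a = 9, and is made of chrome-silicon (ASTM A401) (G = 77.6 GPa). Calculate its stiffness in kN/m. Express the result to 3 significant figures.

6.56 kN/m

k = Gd⁴/(8D³N_a) = (77.6×10³ × 7.4⁴) / (8 × 79.0³ × 9)
  = 2.32696e+08 / 3.54988e+07 = 6.555 N/mm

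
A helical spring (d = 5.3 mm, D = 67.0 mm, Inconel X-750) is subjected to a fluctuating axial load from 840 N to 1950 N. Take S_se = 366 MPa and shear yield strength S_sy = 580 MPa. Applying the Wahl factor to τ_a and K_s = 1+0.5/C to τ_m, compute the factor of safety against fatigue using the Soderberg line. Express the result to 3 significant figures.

C = D/d = 67.0/5.3 = 12.6415; K_W = (4C−1)/(4C−4)+0.615/C = 1.1131; K_s = 1+0.5/C = 1.0396
F_a = (F_max−F_min)/2 = 555 N; F_m = (F_max+F_min)/2 = 1395 N
τ_a = K_W·8F_aD/(πd³) = 1.1131 × 636.03 = 707.95 MPa
τ_m = K_s·8F_mD/(πd³) = 1.0396 × 1598.7 = 1661.9 MPa
Soderberg: 1/n_f = τ_a/S_se + τ_m/S_sy = 707.95/366 + 1661.9/580 = 1.93430 + 2.86536 = 4.7997
n_f = 1/4.7997 = 0.2083

0.208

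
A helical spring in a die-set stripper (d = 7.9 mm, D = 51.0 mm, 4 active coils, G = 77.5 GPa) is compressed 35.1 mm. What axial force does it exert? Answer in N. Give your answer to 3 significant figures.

2500 N

k = Gd⁴/(8D³N_a) = (77.5×10³)(7.9⁴)/(8·51.0³·4) = 71.113 N/mm
F = k·δ = 71.113 × 35.1 = 2496.1 N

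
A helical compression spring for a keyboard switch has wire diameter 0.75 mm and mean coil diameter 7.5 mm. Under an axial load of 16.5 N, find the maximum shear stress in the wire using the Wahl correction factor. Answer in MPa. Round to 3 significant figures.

855 MPa

Spring index C = D/d = 7.5/0.75 = 10.0000
K_W = (4C−1)/(4C−4) + 0.615/C = 39.000/36.000 + 0.0615 = 1.1448
τ₀ = 8FD/(πd³) = 8·16.5·7.5/(π·0.75³) = 990/1.3254 = 746.97 MPa
τ_max = K·τ₀ = 1.1448 × 746.97 = 855.15 MPa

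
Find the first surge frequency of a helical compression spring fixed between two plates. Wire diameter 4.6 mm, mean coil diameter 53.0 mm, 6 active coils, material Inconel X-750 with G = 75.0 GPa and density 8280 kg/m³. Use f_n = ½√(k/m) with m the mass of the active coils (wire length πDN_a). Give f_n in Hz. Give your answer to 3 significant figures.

k = Gd⁴/(8D³N_a) = (75.0×10³)(4.6⁴)/(8·53.0³·6) = 4.6992 N/mm = 4699.2 N/m
Wire length L = πDN_a = π·53.0·6 = 999.03 mm
m = ρ·(πd²/4)·L = 8280 × 16.619×10⁻⁶ m² × 0.99903 m = 0.13747 kg
f_n = ½√(k/m) = 0.5·√(4699.2/0.13747) = 0.5·√(34183) = 92.443 Hz

92.4 Hz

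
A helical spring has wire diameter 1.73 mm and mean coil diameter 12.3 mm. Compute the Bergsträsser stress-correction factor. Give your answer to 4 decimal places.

C = D/d = 12.3/1.73 = 7.1098
K_B = (4C+2)/(4C−3) = 30.439/25.439 = 1.1965

1.1965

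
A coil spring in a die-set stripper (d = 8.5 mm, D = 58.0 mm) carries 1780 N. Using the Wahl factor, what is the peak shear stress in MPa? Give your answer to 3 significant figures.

522 MPa

Spring index C = D/d = 58.0/8.5 = 6.8235
K_W = (4C−1)/(4C−4) + 0.615/C = 26.294/23.294 + 0.0901 = 1.2189
τ₀ = 8FD/(πd³) = 8·1780·58.0/(π·8.5³) = 825920/1929.3 = 428.09 MPa
τ_max = K·τ₀ = 1.2189 × 428.09 = 521.8 MPa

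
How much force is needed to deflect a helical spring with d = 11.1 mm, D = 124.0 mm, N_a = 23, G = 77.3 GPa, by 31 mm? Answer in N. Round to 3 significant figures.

104 N

k = Gd⁴/(8D³N_a) = (77.3×10³)(11.1⁴)/(8·124.0³·23) = 3.3449 N/mm
F = k·δ = 3.3449 × 31 = 103.69 N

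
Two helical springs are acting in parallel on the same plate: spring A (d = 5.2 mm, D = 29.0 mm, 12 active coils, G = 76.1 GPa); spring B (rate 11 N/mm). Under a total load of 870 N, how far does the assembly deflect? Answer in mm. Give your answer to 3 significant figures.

25.0 mm

k_A = Gd⁴/(8D³N_a) = (76.1×10³)(5.2⁴)/(8·29.0³·12) = 23.765 N/mm
Parallel: k_eq = 23.765 + 11 = 34.765 N/mm
δ = F/k_eq = 870/34.765 = 25.025 mm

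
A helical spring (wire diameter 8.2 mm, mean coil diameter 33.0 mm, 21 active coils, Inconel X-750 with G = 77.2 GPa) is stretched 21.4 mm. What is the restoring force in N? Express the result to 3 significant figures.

1240 N

k = Gd⁴/(8D³N_a) = (77.2×10³)(8.2⁴)/(8·33.0³·21) = 57.812 N/mm
F = k·δ = 57.812 × 21.4 = 1237.2 N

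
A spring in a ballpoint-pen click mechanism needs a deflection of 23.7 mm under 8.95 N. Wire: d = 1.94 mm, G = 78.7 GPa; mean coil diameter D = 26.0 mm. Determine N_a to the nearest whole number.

Required rate k = F/δ = 8.95/23.7 = 0.37764 N/mm
N_a = Gd⁴/(8D³k) = (78.7×10³ × 1.94⁴)/(8 × 26.0³ × 0.37764)
    = 1.11476e+06 / 53098.8 = 20.99 → 21 coils

21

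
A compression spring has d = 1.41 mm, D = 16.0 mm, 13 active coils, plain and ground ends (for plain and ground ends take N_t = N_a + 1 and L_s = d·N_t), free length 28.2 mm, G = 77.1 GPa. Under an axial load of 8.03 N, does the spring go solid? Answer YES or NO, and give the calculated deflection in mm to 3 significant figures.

k = Gd⁴/(8D³N_a) = (77.1×10³)(1.41⁴)/(8·16.0³·13) = 0.71538 N/mm
N_t = 14; L_s = 1.41·14 = 19.74 mm; δ_solid = L₀ − L_s = 28.2 − 19.74 = 8.46 mm
δ = F/k = 8.03/0.71538 = 11.225 mm
δ ≥ δ_solid → spring goes solid

YES, δ = 11.2 mm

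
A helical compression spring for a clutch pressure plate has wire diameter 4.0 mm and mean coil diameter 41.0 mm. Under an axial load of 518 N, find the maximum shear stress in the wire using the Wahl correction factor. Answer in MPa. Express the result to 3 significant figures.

964 MPa

Spring index C = D/d = 41.0/4.0 = 10.2500
K_W = (4C−1)/(4C−4) + 0.615/C = 40.000/37.000 + 0.0600 = 1.1411
τ₀ = 8FD/(πd³) = 8·518·41.0/(π·4.0³) = 169904/201.06 = 845.03 MPa
τ_max = K·τ₀ = 1.1411 × 845.03 = 964.25 MPa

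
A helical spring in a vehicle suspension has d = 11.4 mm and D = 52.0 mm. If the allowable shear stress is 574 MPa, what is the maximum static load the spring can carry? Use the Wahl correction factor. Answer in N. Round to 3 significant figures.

C = D/d = 52.0/11.4 = 4.5614
K_W = (4C−1)/(4C−4) + 0.615/C = 17.246/14.246 + 0.1348 = 1.3454
τ_max = K·8FD/(πd³) → F_max = τ_allow·πd³/(8DK)
F_max = 574·π·11.4³/(8·52.0·1.3454) = 2.6716e+06/559.69 = 4773.4 N

4770 N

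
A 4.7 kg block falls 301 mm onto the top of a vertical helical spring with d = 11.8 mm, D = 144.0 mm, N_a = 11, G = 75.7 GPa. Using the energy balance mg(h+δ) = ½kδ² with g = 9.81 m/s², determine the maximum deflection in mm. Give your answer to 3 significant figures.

k = Gd⁴/(8D³N_a) = (75.7×10³)(11.8⁴)/(8·144.0³·11) = 5.5854 N/mm
W = mg = 4.7 × 9.81 = 46.107 N
½kδ² − Wδ − Wh = 0 → δ = (W + √(W² + 2kWh))/k
δ = (46.107 + √(2125.9 + 155030))/5.5854 = (46.107 + 396.43)/5.5854 = 79.231 mm

79.2 mm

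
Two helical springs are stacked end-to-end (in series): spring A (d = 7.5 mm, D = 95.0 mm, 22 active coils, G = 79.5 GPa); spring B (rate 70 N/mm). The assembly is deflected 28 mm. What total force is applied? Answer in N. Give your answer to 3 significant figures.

k_A = Gd⁴/(8D³N_a) = (79.5×10³)(7.5⁴)/(8·95.0³·22) = 1.667 N/mm
Series: 1/k_eq = 1/1.667 + 1/70 = 0.61418; k_eq = 1.6282 N/mm
F = k_eq·δ = 1.6282·28 = 45.59 N

45.6 N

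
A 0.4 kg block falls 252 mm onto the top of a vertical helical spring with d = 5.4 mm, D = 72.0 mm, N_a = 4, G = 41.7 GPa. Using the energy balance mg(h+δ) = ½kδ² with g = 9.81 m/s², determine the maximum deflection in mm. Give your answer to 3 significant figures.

k = Gd⁴/(8D³N_a) = (41.7×10³)(5.4⁴)/(8·72.0³·4) = 2.9687 N/mm
W = mg = 0.4 × 9.81 = 3.924 N
½kδ² − Wδ − Wh = 0 → δ = (W + √(W² + 2kWh))/k
δ = (3.924 + √(15.398 + 5871.15))/2.9687 = (3.924 + 76.724)/2.9687 = 27.166 mm

27.2 mm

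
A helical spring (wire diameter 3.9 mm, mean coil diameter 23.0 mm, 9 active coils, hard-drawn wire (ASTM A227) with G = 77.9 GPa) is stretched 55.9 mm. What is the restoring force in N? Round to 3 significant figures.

k = Gd⁴/(8D³N_a) = (77.9×10³)(3.9⁴)/(8·23.0³·9) = 20.572 N/mm
F = k·δ = 20.572 × 55.9 = 1150 N

1150 N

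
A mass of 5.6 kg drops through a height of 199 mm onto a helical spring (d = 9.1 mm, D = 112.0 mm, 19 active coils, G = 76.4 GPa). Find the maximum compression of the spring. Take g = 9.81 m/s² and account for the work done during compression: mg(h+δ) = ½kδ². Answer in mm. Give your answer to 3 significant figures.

k = Gd⁴/(8D³N_a) = (76.4×10³)(9.1⁴)/(8·112.0³·19) = 2.4534 N/mm
W = mg = 5.6 × 9.81 = 54.936 N
½kδ² − Wδ − Wh = 0 → δ = (W + √(W² + 2kWh))/k
δ = (54.936 + √(3018 + 53641.6))/2.4534 = (54.936 + 238.03)/2.4534 = 119.42 mm

119 mm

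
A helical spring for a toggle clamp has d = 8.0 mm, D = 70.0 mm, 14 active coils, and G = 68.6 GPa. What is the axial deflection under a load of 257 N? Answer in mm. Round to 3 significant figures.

35.1 mm

k = Gd⁴/(8D³N_a) = (68.6×10³)(8.0⁴)/(8·70.0³·14) = 7.3143 N/mm
δ = F/k = 257 / 7.3143 = 35.137 mm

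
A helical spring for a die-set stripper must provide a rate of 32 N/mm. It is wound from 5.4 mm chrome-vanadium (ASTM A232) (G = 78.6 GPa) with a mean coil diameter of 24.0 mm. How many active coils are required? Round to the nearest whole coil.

19

N_a = Gd⁴/(8D³k) = (78.6×10³ × 5.4⁴)/(8 × 24.0³ × 32)
    = 6.6834e+07 / 3.53894e+06 = 18.89 → 19 coils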